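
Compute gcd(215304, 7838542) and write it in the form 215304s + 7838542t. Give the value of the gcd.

2

Apply Euclid's algorithm to 7838542 and 215304:
7838542 = 36×215304 + 87598
215304 = 2×87598 + 40108
87598 = 2×40108 + 7382
40108 = 5×7382 + 3198
7382 = 2×3198 + 986
3198 = 3×986 + 240
986 = 4×240 + 26
240 = 9×26 + 6
26 = 4×6 + 2
6 = 3×2 + 0
gcd(215304, 7838542) = 2.
Back-substituting:
2 = 26 − 4·6
2 = −4·240 + 37·26
2 = 37·986 − 152·240
2 = −152·3198 + 493·986
2 = 493·7382 − 1138·3198
2 = −1138·40108 + 6183·7382
2 = 6183·87598 − 13504·40108
2 = −13504·215304 + 33191·87598
2 = 33191·7838542 − 1208380·215304
So 2 = (33191)·7838542 + (-1208380)·215304.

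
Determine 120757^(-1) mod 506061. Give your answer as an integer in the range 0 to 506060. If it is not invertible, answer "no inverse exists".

gcd(506061, 120757) by repeated division:
506061 = 4×120757 + 23033
120757 = 5×23033 + 5592
23033 = 4×5592 + 665
5592 = 8×665 + 272
665 = 2×272 + 121
272 = 2×121 + 30
121 = 4×30 + 1
30 = 30×1 + 0
gcd = 1, so the inverse exists. Back-substitute:
1 = 121 − 4·30
1 = −4·272 + 9·121
1 = 9·665 − 22·272
1 = −22·5592 + 185·665
1 = 185·23033 − 762·5592
1 = −762·120757 + 3995·23033
1 = 3995·506061 − 16742·120757
Hence 120757⁻¹ ≡ -16742 ≡ 489319 (mod 506061).

489319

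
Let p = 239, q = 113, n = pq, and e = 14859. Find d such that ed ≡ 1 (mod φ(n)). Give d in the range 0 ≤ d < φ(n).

φ(n) = (p−1)(q−1) = 238·112 = 26656.
Need d with 14859·d ≡ 1 (mod 26656). Apply the extended Euclidean algorithm:
26656 = 1·14859 + 11797
14859 = 1·11797 + 3062
11797 = 3·3062 + 2611
3062 = 1·2611 + 451
2611 = 5·451 + 356
451 = 1·356 + 95
356 = 3·95 + 71
95 = 1·71 + 24
71 = 2·24 + 23
24 = 1·23 + 1
23 = 23·1 + 0
Back-substitute:
1 = 24 − 23
1 = −71 + 3·24
1 = 3·95 − 4·71
1 = −4·356 + 15·95
1 = 15·451 − 19·356
1 = −19·2611 + 110·451
1 = 110·3062 − 129·2611
1 = −129·11797 + 497·3062
1 = 497·14859 − 626·11797
1 = −626·26656 + 1123·14859
So 14859·1123 ≡ 1 (mod 26656), hence d = 1123.

1123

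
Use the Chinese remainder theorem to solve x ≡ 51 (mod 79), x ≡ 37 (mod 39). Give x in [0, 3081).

2026

Write x = 51 + 79·k. Then 79·k ≡ 37 − 51 ≡ 25 (mod 39).
Need 79⁻¹ mod 39. Extended Euclid on (39, 1):
39 = 39×1 + 0
79⁻¹ ≡ 1 (mod 39), so k ≡ 1·25 ≡ 25 (mod 39).
x = 51 + 79·25 = 2026.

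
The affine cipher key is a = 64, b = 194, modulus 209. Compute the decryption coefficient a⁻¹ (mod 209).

49

Run Euclid on (209, 64):
209 = 3×64 + 17
64 = 3×17 + 13
17 = 1×13 + 4
13 = 3×4 + 1
4 = 4×1 + 0
The gcd is 1. Working backward:
1 = 13 − 3·4
1 = −3·17 + 4·13
1 = 4·64 − 15·17
1 = −15·209 + 49·64
So 64·49 ≡ 1 (mod 209).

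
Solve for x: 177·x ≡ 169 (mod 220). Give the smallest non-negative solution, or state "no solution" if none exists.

37

First find gcd(177, 220):
220 = 1*177 + 43
177 = 4*43 + 5
43 = 8*5 + 3
5 = 1*3 + 2
3 = 1*2 + 1
2 = 2*1 + 0
gcd = 1, so a unique solution mod 220 exists.
Back-substitute for the Bézout coefficients:
1 = 3 − 2
1 = −5 + 2·3
1 = 2·43 − 17·5
1 = −17·177 + 70·43
1 = 70·220 − 87·177
So 177·(-87) ≡ 1 (mod 220), giving 177⁻¹ ≡ 133.
x ≡ 177⁻¹·169 ≡ 133·169 ≡ 37 (mod 220).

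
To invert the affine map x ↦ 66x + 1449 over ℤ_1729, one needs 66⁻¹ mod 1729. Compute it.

Run Euclid on (1729, 66):
1729 = 26·66 + 13
66 = 5·13 + 1
13 = 13·1 + 0
Since gcd(66, 1729) = 1, back-substitute to write 1 as a combination:
1 = 66 − 5·13
1 = −5·1729 + 131·66
So 66·131 ≡ 1 (mod 1729).

131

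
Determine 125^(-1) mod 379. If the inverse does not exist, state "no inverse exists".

Apply the Euclidean algorithm to 379 and 125:
379 = 3×125 + 4
125 = 31×4 + 1
4 = 4×1 + 0
The gcd is 1. Working backward:
1 = 125 − 31·4
1 = −31·379 + 94·125
So 125·94 ≡ 1 (mod 379).

94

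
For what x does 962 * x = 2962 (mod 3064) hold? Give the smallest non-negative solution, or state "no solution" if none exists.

105

First find gcd(962, 3064):
3064 = 3*962 + 178
962 = 5*178 + 72
178 = 2*72 + 34
72 = 2*34 + 4
34 = 8*4 + 2
4 = 2*2 + 0
gcd = 2 and 2 | 2962, so solutions exist. Divide through by 2: 481x ≡ 1481 (mod 1532).
Now find 481⁻¹ mod 1532:
1532 = 3×481 + 89
481 = 5×89 + 36
89 = 2×36 + 17
36 = 2×17 + 2
17 = 8×2 + 1
2 = 2×1 + 0
Back-substitute:
1 = 17 − 8·2
1 = −8·36 + 17·17
1 = 17·89 − 42·36
1 = −42·481 + 227·89
1 = 227·1532 − 723·481
So 481·(-723) ≡ 1 (mod 1532), i.e. 481⁻¹ ≡ 809.
Then x ≡ 809·1481 ≡ 105 (mod 1532); the smallest non-negative solution is x = 105.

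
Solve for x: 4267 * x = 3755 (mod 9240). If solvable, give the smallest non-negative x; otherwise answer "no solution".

3065

First find gcd(4267, 9240):
9240 = 2·4267 + 706
4267 = 6·706 + 31
706 = 22·31 + 24
31 = 1·24 + 7
24 = 3·7 + 3
7 = 2·3 + 1
3 = 3·1 + 0
gcd = 1, so a unique solution mod 9240 exists.
Back-substitute for the Bézout coefficients:
1 = 7 − 2·3
1 = −2·24 + 7·7
1 = 7·31 − 9·24
1 = −9·706 + 205·31
1 = 205·4267 − 1239·706
1 = −1239·9240 + 2683·4267
So 4267·(2683) ≡ 1 (mod 9240), giving 4267⁻¹ ≡ 2683.
x ≡ 4267⁻¹·3755 ≡ 2683·3755 ≡ 3065 (mod 9240).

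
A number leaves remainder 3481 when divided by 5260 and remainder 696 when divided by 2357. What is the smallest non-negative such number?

2133781

Write x = 3481 + 5260·k. Then 5260·k ≡ 696 − 3481 ≡ 1929 (mod 2357).
Need 5260⁻¹ mod 2357. Extended Euclid on (2357, 546):
2357 = 4×546 + 173
546 = 3×173 + 27
173 = 6×27 + 11
27 = 2×11 + 5
11 = 2×5 + 1
5 = 5×1 + 0
Back-substitute:
1 = 11 − 2·5
1 = −2·27 + 5·11
1 = 5·173 − 32·27
1 = −32·546 + 101·173
1 = 101·2357 − 436·546
5260⁻¹ ≡ 1921 (mod 2357), so k ≡ 1921·1929 ≡ 405 (mod 2357).
x = 3481 + 5260·405 = 2133781.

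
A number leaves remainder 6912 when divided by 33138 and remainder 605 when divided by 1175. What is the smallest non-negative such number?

18597330

Write x = 6912 + 33138·k. Then 33138·k ≡ 605 − 6912 ≡ 743 (mod 1175).
Need 33138⁻¹ mod 1175. Extended Euclid on (1175, 238):
1175 = 4×238 + 223
238 = 1×223 + 15
223 = 14×15 + 13
15 = 1×13 + 2
13 = 6×2 + 1
2 = 2×1 + 0
Back-substitute:
1 = 13 − 6·2
1 = −6·15 + 7·13
1 = 7·223 − 104·15
1 = −104·238 + 111·223
1 = 111·1175 − 548·238
33138⁻¹ ≡ 627 (mod 1175), so k ≡ 627·743 ≡ 561 (mod 1175).
x = 6912 + 33138·561 = 18597330.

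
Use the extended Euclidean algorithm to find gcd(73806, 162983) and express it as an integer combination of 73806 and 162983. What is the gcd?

Euclidean algorithm:
162983 = 2·73806 + 15371
73806 = 4·15371 + 12322
15371 = 1·12322 + 3049
12322 = 4·3049 + 126
3049 = 24·126 + 25
126 = 5·25 + 1
25 = 25·1 + 0
gcd(73806, 162983) = 1.
Express as a combination:
1 = 126 − 5·25
1 = −5·3049 + 121·126
1 = 121·12322 − 489·3049
1 = −489·15371 + 610·12322
1 = 610·73806 − 2929·15371
1 = −2929·162983 + 6468·73806
So 1 = (-2929)·162983 + (6468)·73806.

1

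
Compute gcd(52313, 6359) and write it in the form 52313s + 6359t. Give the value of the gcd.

Euclidean algorithm:
52313 = 8*6359 + 1441
6359 = 4*1441 + 595
1441 = 2*595 + 251
595 = 2*251 + 93
251 = 2*93 + 65
93 = 1*65 + 28
65 = 2*28 + 9
28 = 3*9 + 1
9 = 9*1 + 0
gcd(52313, 6359) = 1.
Working backward:
1 = 28 − 3·9
1 = −3·65 + 7·28
1 = 7·93 − 10·65
1 = −10·251 + 27·93
1 = 27·595 − 64·251
1 = −64·1441 + 155·595
1 = 155·6359 − 684·1441
1 = −684·52313 + 5627·6359
So 1 = (-684)·52313 + (5627)·6359.

1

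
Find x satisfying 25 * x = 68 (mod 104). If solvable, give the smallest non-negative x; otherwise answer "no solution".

First find gcd(25, 104):
104 = 4*25 + 4
25 = 6*4 + 1
4 = 4*1 + 0
gcd = 1, so a unique solution mod 104 exists.
Back-substitute for the Bézout coefficients:
1 = 25 − 6·4
1 = −6·104 + 25·25
So 25·(25) ≡ 1 (mod 104), giving 25⁻¹ ≡ 25.
x ≡ 25⁻¹·68 ≡ 25·68 ≡ 36 (mod 104).

36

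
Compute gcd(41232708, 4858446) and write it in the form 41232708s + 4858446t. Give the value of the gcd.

6

Apply Euclid's algorithm to 41232708 and 4858446:
41232708 = 8*4858446 + 2365140
4858446 = 2*2365140 + 128166
2365140 = 18*128166 + 58152
128166 = 2*58152 + 11862
58152 = 4*11862 + 10704
11862 = 1*10704 + 1158
10704 = 9*1158 + 282
1158 = 4*282 + 30
282 = 9*30 + 12
30 = 2*12 + 6
12 = 2*6 + 0
gcd(41232708, 4858446) = 6.
Express as a combination:
6 = 30 − 2·12
6 = −2·282 + 19·30
6 = 19·1158 − 78·282
6 = −78·10704 + 721·1158
6 = 721·11862 − 799·10704
6 = −799·58152 + 3917·11862
6 = 3917·128166 − 8633·58152
6 = −8633·2365140 + 159311·128166
6 = 159311·4858446 − 327255·2365140
6 = −327255·41232708 + 2777351·4858446
So 6 = (-327255)·41232708 + (2777351)·4858446.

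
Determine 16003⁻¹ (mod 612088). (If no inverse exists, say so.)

Extended Euclidean algorithm:
612088 = 38×16003 + 3974
16003 = 4×3974 + 107
3974 = 37×107 + 15
107 = 7×15 + 2
15 = 7×2 + 1
2 = 2×1 + 0
Since gcd(16003, 612088) = 1, back-substitute to write 1 as a combination:
1 = 15 − 7·2
1 = −7·107 + 50·15
1 = 50·3974 − 1857·107
1 = −1857·16003 + 7478·3974
1 = 7478·612088 − 286021·16003
Thus 16003·(-286021) ≡ 1 (mod 612088); reducing, -286021 mod 612088 = 326067.

326067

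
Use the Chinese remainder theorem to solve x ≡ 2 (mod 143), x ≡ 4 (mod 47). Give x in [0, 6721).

145

Write x = 2 + 143·k. Then 143·k ≡ 4 − 2 ≡ 2 (mod 47).
Need 143⁻¹ mod 47. Extended Euclid on (47, 2):
47 = 23·2 + 1
2 = 2·1 + 0
Back-substitute:
1 = 47 − 23·2
143⁻¹ ≡ 24 (mod 47), so k ≡ 24·2 ≡ 1 (mod 47).
x = 2 + 143·1 = 145.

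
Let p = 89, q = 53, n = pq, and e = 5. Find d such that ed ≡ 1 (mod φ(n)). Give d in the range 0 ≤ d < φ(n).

3661

φ(n) = (p−1)(q−1) = 88·52 = 4576.
Need d with 5·d ≡ 1 (mod 4576). Apply the extended Euclidean algorithm:
4576 = 915*5 + 1
5 = 5*1 + 0
Back-substitute:
1 = 4576 − 915·5
So 5·(-915) ≡ 1 (mod 4576), hence d ≡ -915 ≡ 3661 (mod 4576).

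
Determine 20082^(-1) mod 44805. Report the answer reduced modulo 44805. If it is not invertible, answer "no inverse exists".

no inverse exists

Euclidean algorithm on 44805, 20082:
44805 = 2×20082 + 4641
20082 = 4×4641 + 1518
4641 = 3×1518 + 87
1518 = 17×87 + 39
87 = 2×39 + 9
39 = 4×9 + 3
9 = 3×3 + 0
The gcd is 3, not 1, hence no inverse exists.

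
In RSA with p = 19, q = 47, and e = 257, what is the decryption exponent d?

φ(n) = (p−1)(q−1) = 18·46 = 828.
Need d with 257·d ≡ 1 (mod 828). Apply the extended Euclidean algorithm:
828 = 3·257 + 57
257 = 4·57 + 29
57 = 1·29 + 28
29 = 1·28 + 1
28 = 28·1 + 0
Back-substitute:
1 = 29 − 28
1 = −57 + 2·29
1 = 2·257 − 9·57
1 = −9·828 + 29·257
So 257·29 ≡ 1 (mod 828), hence d = 29.

29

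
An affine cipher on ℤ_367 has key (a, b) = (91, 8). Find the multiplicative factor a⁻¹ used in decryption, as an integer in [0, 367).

Extended Euclidean algorithm:
367 = 4*91 + 3
91 = 30*3 + 1
3 = 3*1 + 0
Since gcd(91, 367) = 1, back-substitute to write 1 as a combination:
1 = 91 − 30·3
1 = −30·367 + 121·91
So 91·121 ≡ 1 (mod 367).

121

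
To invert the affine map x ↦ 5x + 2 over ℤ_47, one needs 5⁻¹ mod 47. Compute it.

19

gcd(47, 5) by repeated division:
47 = 9·5 + 2
5 = 2·2 + 1
2 = 2·1 + 0
Since gcd(5, 47) = 1, back-substitute to write 1 as a combination:
1 = 5 − 2·2
1 = −2·47 + 19·5
So 5·19 ≡ 1 (mod 47).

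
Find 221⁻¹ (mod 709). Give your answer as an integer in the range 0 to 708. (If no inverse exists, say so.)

77

Run Euclid on (709, 221):
709 = 3×221 + 46
221 = 4×46 + 37
46 = 1×37 + 9
37 = 4×9 + 1
9 = 9×1 + 0
The gcd is 1. Working backward:
1 = 37 − 4·9
1 = −4·46 + 5·37
1 = 5·221 − 24·46
1 = −24·709 + 77·221
So 221·77 ≡ 1 (mod 709).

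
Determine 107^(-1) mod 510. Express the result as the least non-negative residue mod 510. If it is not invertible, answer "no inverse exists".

143

Apply the Euclidean algorithm to 510 and 107:
510 = 4×107 + 82
107 = 1×82 + 25
82 = 3×25 + 7
25 = 3×7 + 4
7 = 1×4 + 3
4 = 1×3 + 1
3 = 3×1 + 0
The gcd is 1. Working backward:
1 = 4 − 3
1 = −7 + 2·4
1 = 2·25 − 7·7
1 = −7·82 + 23·25
1 = 23·107 − 30·82
1 = −30·510 + 143·107
So 107·143 ≡ 1 (mod 510).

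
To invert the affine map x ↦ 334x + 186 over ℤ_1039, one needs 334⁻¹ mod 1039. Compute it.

28

Extended Euclidean algorithm:
1039 = 3×334 + 37
334 = 9×37 + 1
37 = 37×1 + 0
Since gcd(334, 1039) = 1, back-substitute to write 1 as a combination:
1 = 334 − 9·37
1 = −9·1039 + 28·334
So 334·28 ≡ 1 (mod 1039).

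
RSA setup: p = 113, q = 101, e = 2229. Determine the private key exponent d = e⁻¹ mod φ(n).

φ(n) = (p−1)(q−1) = 112·100 = 11200.
Need d with 2229·d ≡ 1 (mod 11200). Apply the extended Euclidean algorithm:
11200 = 5×2229 + 55
2229 = 40×55 + 29
55 = 1×29 + 26
29 = 1×26 + 3
26 = 8×3 + 2
3 = 1×2 + 1
2 = 2×1 + 0
Back-substitute:
1 = 3 − 2
1 = −26 + 9·3
1 = 9·29 − 10·26
1 = −10·55 + 19·29
1 = 19·2229 − 770·55
1 = −770·11200 + 3869·2229
So 2229·3869 ≡ 1 (mod 11200), hence d = 3869.

3869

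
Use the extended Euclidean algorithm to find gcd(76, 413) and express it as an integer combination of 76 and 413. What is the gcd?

Repeated division:
413 = 5·76 + 33
76 = 2·33 + 10
33 = 3·10 + 3
10 = 3·3 + 1
3 = 3·1 + 0
gcd(76, 413) = 1.
Back-substituting:
1 = 10 − 3·3
1 = −3·33 + 10·10
1 = 10·76 − 23·33
1 = −23·413 + 125·76
So 1 = (-23)·413 + (125)·76.

1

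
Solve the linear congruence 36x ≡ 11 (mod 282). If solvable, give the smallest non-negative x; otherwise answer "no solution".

no solution

gcd(36, 282):
282 = 7·36 + 30
36 = 1·30 + 6
30 = 5·6 + 0
gcd = 6, but 6 ∤ 11, so the congruence has no solution.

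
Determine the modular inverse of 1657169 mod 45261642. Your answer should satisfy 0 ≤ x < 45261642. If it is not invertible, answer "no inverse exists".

44136389

Extended Euclidean algorithm:
45261642 = 27*1657169 + 518079
1657169 = 3*518079 + 102932
518079 = 5*102932 + 3419
102932 = 30*3419 + 362
3419 = 9*362 + 161
362 = 2*161 + 40
161 = 4*40 + 1
40 = 40*1 + 0
Since gcd(1657169, 45261642) = 1, back-substitute to write 1 as a combination:
1 = 161 − 4·40
1 = −4·362 + 9·161
1 = 9·3419 − 85·362
1 = −85·102932 + 2559·3419
1 = 2559·518079 − 12880·102932
1 = −12880·1657169 + 41199·518079
1 = 41199·45261642 − 1125253·1657169
Thus 1657169·(-1125253) ≡ 1 (mod 45261642); reducing, -1125253 mod 45261642 = 44136389.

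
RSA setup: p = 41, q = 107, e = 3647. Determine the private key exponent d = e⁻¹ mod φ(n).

φ(n) = (p−1)(q−1) = 40·106 = 4240.
Need d with 3647·d ≡ 1 (mod 4240). Apply the extended Euclidean algorithm:
4240 = 1*3647 + 593
3647 = 6*593 + 89
593 = 6*89 + 59
89 = 1*59 + 30
59 = 1*30 + 29
30 = 1*29 + 1
29 = 29*1 + 0
Back-substitute:
1 = 30 − 29
1 = −59 + 2·30
1 = 2·89 − 3·59
1 = −3·593 + 20·89
1 = 20·3647 − 123·593
1 = −123·4240 + 143·3647
So 3647·143 ≡ 1 (mod 4240), hence d = 143.

143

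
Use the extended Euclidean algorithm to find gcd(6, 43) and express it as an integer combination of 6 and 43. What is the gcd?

Apply Euclid's algorithm to 43 and 6:
43 = 7*6 + 1
6 = 6*1 + 0
gcd(6, 43) = 1.
Working backward:
1 = 43 − 7·6
So 1 = (1)·43 + (-7)·6.

1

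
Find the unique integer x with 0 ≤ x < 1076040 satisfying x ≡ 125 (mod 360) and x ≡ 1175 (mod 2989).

90845

Write x = 125 + 360·k. Then 360·k ≡ 1175 − 125 ≡ 1050 (mod 2989).
Need 360⁻¹ mod 2989. Extended Euclid on (2989, 360):
2989 = 8×360 + 109
360 = 3×109 + 33
109 = 3×33 + 10
33 = 3×10 + 3
10 = 3×3 + 1
3 = 3×1 + 0
Back-substitute:
1 = 10 − 3·3
1 = −3·33 + 10·10
1 = 10·109 − 33·33
1 = −33·360 + 109·109
1 = 109·2989 − 905·360
360⁻¹ ≡ 2084 (mod 2989), so k ≡ 2084·1050 ≡ 252 (mod 2989).
x = 125 + 360·252 = 90845.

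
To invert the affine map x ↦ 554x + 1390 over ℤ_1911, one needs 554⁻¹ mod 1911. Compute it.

1604

gcd(1911, 554) by repeated division:
1911 = 3·554 + 249
554 = 2·249 + 56
249 = 4·56 + 25
56 = 2·25 + 6
25 = 4·6 + 1
6 = 6·1 + 0
The gcd is 1. Working backward:
1 = 25 − 4·6
1 = −4·56 + 9·25
1 = 9·249 − 40·56
1 = −40·554 + 89·249
1 = 89·1911 − 307·554
Hence 554⁻¹ ≡ -307 ≡ 1604 (mod 1911).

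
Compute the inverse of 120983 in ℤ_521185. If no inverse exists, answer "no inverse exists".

Run Euclid on (521185, 120983):
521185 = 4·120983 + 37253
120983 = 3·37253 + 9224
37253 = 4·9224 + 357
9224 = 25·357 + 299
357 = 1·299 + 58
299 = 5·58 + 9
58 = 6·9 + 4
9 = 2·4 + 1
4 = 4·1 + 0
The gcd is 1. Working backward:
1 = 9 − 2·4
1 = −2·58 + 13·9
1 = 13·299 − 67·58
1 = −67·357 + 80·299
1 = 80·9224 − 2067·357
1 = −2067·37253 + 8348·9224
1 = 8348·120983 − 27111·37253
1 = −27111·521185 + 116792·120983
So 120983·116792 ≡ 1 (mod 521185).

116792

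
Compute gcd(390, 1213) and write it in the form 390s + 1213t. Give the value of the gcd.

Apply Euclid's algorithm to 1213 and 390:
1213 = 3*390 + 43
390 = 9*43 + 3
43 = 14*3 + 1
3 = 3*1 + 0
gcd(390, 1213) = 1.
Working backward:
1 = 43 − 14·3
1 = −14·390 + 127·43
1 = 127·1213 − 395·390
So 1 = (127)·1213 + (-395)·390.

1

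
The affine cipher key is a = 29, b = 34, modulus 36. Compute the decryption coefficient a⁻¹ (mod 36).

5

gcd(36, 29) by repeated division:
36 = 1*29 + 7
29 = 4*7 + 1
7 = 7*1 + 0
Since gcd(29, 36) = 1, back-substitute to write 1 as a combination:
1 = 29 − 4·7
1 = −4·36 + 5·29
So 29·5 ≡ 1 (mod 36).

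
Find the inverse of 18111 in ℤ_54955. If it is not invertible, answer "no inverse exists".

36136

Extended Euclidean algorithm:
54955 = 3×18111 + 622
18111 = 29×622 + 73
622 = 8×73 + 38
73 = 1×38 + 35
38 = 1×35 + 3
35 = 11×3 + 2
3 = 1×2 + 1
2 = 2×1 + 0
gcd = 1, so the inverse exists. Back-substitute:
1 = 3 − 2
1 = −35 + 12·3
1 = 12·38 − 13·35
1 = −13·73 + 25·38
1 = 25·622 − 213·73
1 = −213·18111 + 6202·622
1 = 6202·54955 − 18819·18111
Thus 18111·(-18819) ≡ 1 (mod 54955); reducing, -18819 mod 54955 = 36136.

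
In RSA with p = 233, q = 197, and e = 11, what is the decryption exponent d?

24803

φ(n) = (p−1)(q−1) = 232·196 = 45472.
Need d with 11·d ≡ 1 (mod 45472). Apply the extended Euclidean algorithm:
45472 = 4133×11 + 9
11 = 1×9 + 2
9 = 4×2 + 1
2 = 2×1 + 0
Back-substitute:
1 = 9 − 4·2
1 = −4·11 + 5·9
1 = 5·45472 − 20669·11
So 11·(-20669) ≡ 1 (mod 45472), hence d ≡ -20669 ≡ 24803 (mod 45472).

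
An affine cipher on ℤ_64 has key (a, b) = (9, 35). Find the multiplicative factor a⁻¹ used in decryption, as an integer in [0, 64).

gcd(64, 9) by repeated division:
64 = 7×9 + 1
9 = 9×1 + 0
Since gcd(9, 64) = 1, back-substitute to write 1 as a combination:
1 = 64 − 7·9
Hence 9⁻¹ ≡ -7 ≡ 57 (mod 64).

57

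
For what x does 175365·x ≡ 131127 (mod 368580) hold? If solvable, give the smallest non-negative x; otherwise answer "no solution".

gcd(175365, 368580):
368580 = 2×175365 + 17850
175365 = 9×17850 + 14715
17850 = 1×14715 + 3135
14715 = 4×3135 + 2175
3135 = 1×2175 + 960
2175 = 2×960 + 255
960 = 3×255 + 195
255 = 1×195 + 60
195 = 3×60 + 15
60 = 4×15 + 0
gcd = 15, but 15 ∤ 131127, so the congruence has no solution.

no solution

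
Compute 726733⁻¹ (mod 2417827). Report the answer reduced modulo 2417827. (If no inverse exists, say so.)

566179

Run Euclid on (2417827, 726733):
2417827 = 3·726733 + 237628
726733 = 3·237628 + 13849
237628 = 17·13849 + 2195
13849 = 6·2195 + 679
2195 = 3·679 + 158
679 = 4·158 + 47
158 = 3·47 + 17
47 = 2·17 + 13
17 = 1·13 + 4
13 = 3·4 + 1
4 = 4·1 + 0
gcd = 1, so the inverse exists. Back-substitute:
1 = 13 − 3·4
1 = −3·17 + 4·13
1 = 4·47 − 11·17
1 = −11·158 + 37·47
1 = 37·679 − 159·158
1 = −159·2195 + 514·679
1 = 514·13849 − 3243·2195
1 = −3243·237628 + 55645·13849
1 = 55645·726733 − 170178·237628
1 = −170178·2417827 + 566179·726733
So 726733·566179 ≡ 1 (mod 2417827).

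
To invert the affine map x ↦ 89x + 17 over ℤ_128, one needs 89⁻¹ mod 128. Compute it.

gcd(128, 89) by repeated division:
128 = 1*89 + 39
89 = 2*39 + 11
39 = 3*11 + 6
11 = 1*6 + 5
6 = 1*5 + 1
5 = 5*1 + 0
gcd = 1, so the inverse exists. Back-substitute:
1 = 6 − 5
1 = −11 + 2·6
1 = 2·39 − 7·11
1 = −7·89 + 16·39
1 = 16·128 − 23·89
So 89·(-23) ≡ 1 (mod 128), and -23 ≡ 105 (mod 128).

105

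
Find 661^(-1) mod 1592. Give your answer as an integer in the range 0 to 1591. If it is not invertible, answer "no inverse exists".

Apply the Euclidean algorithm to 1592 and 661:
1592 = 2·661 + 270
661 = 2·270 + 121
270 = 2·121 + 28
121 = 4·28 + 9
28 = 3·9 + 1
9 = 9·1 + 0
gcd = 1, so the inverse exists. Back-substitute:
1 = 28 − 3·9
1 = −3·121 + 13·28
1 = 13·270 − 29·121
1 = −29·661 + 71·270
1 = 71·1592 − 171·661
Hence 661⁻¹ ≡ -171 ≡ 1421 (mod 1592).

1421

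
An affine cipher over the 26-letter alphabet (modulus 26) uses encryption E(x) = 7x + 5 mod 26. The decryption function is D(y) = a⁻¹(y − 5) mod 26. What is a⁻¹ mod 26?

15

Apply the Euclidean algorithm to 26 and 7:
26 = 3×7 + 5
7 = 1×5 + 2
5 = 2×2 + 1
2 = 2×1 + 0
gcd = 1, so the inverse exists. Back-substitute:
1 = 5 − 2·2
1 = −2·7 + 3·5
1 = 3·26 − 11·7
Hence 7⁻¹ ≡ -11 ≡ 15 (mod 26).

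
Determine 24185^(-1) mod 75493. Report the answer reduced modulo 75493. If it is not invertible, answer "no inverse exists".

gcd(75493, 24185) by repeated division:
75493 = 3×24185 + 2938
24185 = 8×2938 + 681
2938 = 4×681 + 214
681 = 3×214 + 39
214 = 5×39 + 19
39 = 2×19 + 1
19 = 19×1 + 0
Since gcd(24185, 75493) = 1, back-substitute to write 1 as a combination:
1 = 39 − 2·19
1 = −2·214 + 11·39
1 = 11·681 − 35·214
1 = −35·2938 + 151·681
1 = 151·24185 − 1243·2938
1 = −1243·75493 + 3880·24185
So 24185·3880 ≡ 1 (mod 75493).

3880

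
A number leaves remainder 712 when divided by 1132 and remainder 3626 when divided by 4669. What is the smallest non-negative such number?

Write x = 712 + 1132·k. Then 1132·k ≡ 3626 − 712 ≡ 2914 (mod 4669).
Need 1132⁻¹ mod 4669. Extended Euclid on (4669, 1132):
4669 = 4·1132 + 141
1132 = 8·141 + 4
141 = 35·4 + 1
4 = 4·1 + 0
Back-substitute:
1 = 141 − 35·4
1 = −35·1132 + 281·141
1 = 281·4669 − 1159·1132
1132⁻¹ ≡ 3510 (mod 4669), so k ≡ 3510·2914 ≡ 3030 (mod 4669).
x = 712 + 1132·3030 = 3430672.

3430672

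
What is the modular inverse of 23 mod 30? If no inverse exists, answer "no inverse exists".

Run Euclid on (30, 23):
30 = 1·23 + 7
23 = 3·7 + 2
7 = 3·2 + 1
2 = 2·1 + 0
The gcd is 1. Working backward:
1 = 7 − 3·2
1 = −3·23 + 10·7
1 = 10·30 − 13·23
Thus 23·(-13) ≡ 1 (mod 30); reducing, -13 mod 30 = 17.

17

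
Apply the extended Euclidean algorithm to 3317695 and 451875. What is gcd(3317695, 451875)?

5

Repeated division:
3317695 = 7·451875 + 154570
451875 = 2·154570 + 142735
154570 = 1·142735 + 11835
142735 = 12·11835 + 715
11835 = 16·715 + 395
715 = 1·395 + 320
395 = 1·320 + 75
320 = 4·75 + 20
75 = 3·20 + 15
20 = 1·15 + 5
15 = 3·5 + 0
gcd(3317695, 451875) = 5.
Express as a combination:
5 = 20 − 15
5 = −75 + 4·20
5 = 4·320 − 17·75
5 = −17·395 + 21·320
5 = 21·715 − 38·395
5 = −38·11835 + 629·715
5 = 629·142735 − 7586·11835
5 = −7586·154570 + 8215·142735
5 = 8215·451875 − 24016·154570
5 = −24016·3317695 + 176327·451875
So 5 = (-24016)·3317695 + (176327)·451875.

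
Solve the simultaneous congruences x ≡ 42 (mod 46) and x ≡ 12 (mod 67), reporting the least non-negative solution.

548

Write x = 42 + 46·k. Then 46·k ≡ 12 − 42 ≡ 37 (mod 67).
Need 46⁻¹ mod 67. Extended Euclid on (67, 46):
67 = 1*46 + 21
46 = 2*21 + 4
21 = 5*4 + 1
4 = 4*1 + 0
Back-substitute:
1 = 21 − 5·4
1 = −5·46 + 11·21
1 = 11·67 − 16·46
46⁻¹ ≡ 51 (mod 67), so k ≡ 51·37 ≡ 11 (mod 67).
x = 42 + 46·11 = 548.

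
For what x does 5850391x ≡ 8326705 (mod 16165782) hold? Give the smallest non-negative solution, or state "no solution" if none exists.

6706189

First find gcd(5850391, 16165782):
16165782 = 2*5850391 + 4465000
5850391 = 1*4465000 + 1385391
4465000 = 3*1385391 + 308827
1385391 = 4*308827 + 150083
308827 = 2*150083 + 8661
150083 = 17*8661 + 2846
8661 = 3*2846 + 123
2846 = 23*123 + 17
123 = 7*17 + 4
17 = 4*4 + 1
4 = 4*1 + 0
gcd = 1, so a unique solution mod 16165782 exists.
Back-substitute for the Bézout coefficients:
1 = 17 − 4·4
1 = −4·123 + 29·17
1 = 29·2846 − 671·123
1 = −671·8661 + 2042·2846
1 = 2042·150083 − 35385·8661
1 = −35385·308827 + 72812·150083
1 = 72812·1385391 − 326633·308827
1 = −326633·4465000 + 1052711·1385391
1 = 1052711·5850391 − 1379344·4465000
1 = −1379344·16165782 + 3811399·5850391
So 5850391·(3811399) ≡ 1 (mod 16165782), giving 5850391⁻¹ ≡ 3811399.
x ≡ 5850391⁻¹·8326705 ≡ 3811399·8326705 ≡ 6706189 (mod 16165782).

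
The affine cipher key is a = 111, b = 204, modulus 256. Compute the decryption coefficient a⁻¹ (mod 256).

143

Extended Euclidean algorithm:
256 = 2·111 + 34
111 = 3·34 + 9
34 = 3·9 + 7
9 = 1·7 + 2
7 = 3·2 + 1
2 = 2·1 + 0
The gcd is 1. Working backward:
1 = 7 − 3·2
1 = −3·9 + 4·7
1 = 4·34 − 15·9
1 = −15·111 + 49·34
1 = 49·256 − 113·111
Thus 111·(-113) ≡ 1 (mod 256); reducing, -113 mod 256 = 143.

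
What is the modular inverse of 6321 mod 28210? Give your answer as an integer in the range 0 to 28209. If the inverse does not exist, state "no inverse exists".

no inverse exists

Euclidean algorithm on 28210, 6321:
28210 = 4*6321 + 2926
6321 = 2*2926 + 469
2926 = 6*469 + 112
469 = 4*112 + 21
112 = 5*21 + 7
21 = 3*7 + 0
Since gcd = 7 > 1, 6321 is not a unit mod 28210.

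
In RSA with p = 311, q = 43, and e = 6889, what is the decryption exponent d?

φ(n) = (p−1)(q−1) = 310·42 = 13020.
Need d with 6889·d ≡ 1 (mod 13020). Apply the extended Euclidean algorithm:
13020 = 1×6889 + 6131
6889 = 1×6131 + 758
6131 = 8×758 + 67
758 = 11×67 + 21
67 = 3×21 + 4
21 = 5×4 + 1
4 = 4×1 + 0
Back-substitute:
1 = 21 − 5·4
1 = −5·67 + 16·21
1 = 16·758 − 181·67
1 = −181·6131 + 1464·758
1 = 1464·6889 − 1645·6131
1 = −1645·13020 + 3109·6889
So 6889·3109 ≡ 1 (mod 13020), hence d = 3109.

3109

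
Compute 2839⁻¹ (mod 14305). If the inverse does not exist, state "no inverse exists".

gcd(14305, 2839) by repeated division:
14305 = 5·2839 + 110
2839 = 25·110 + 89
110 = 1·89 + 21
89 = 4·21 + 5
21 = 4·5 + 1
5 = 5·1 + 0
The gcd is 1. Working backward:
1 = 21 − 4·5
1 = −4·89 + 17·21
1 = 17·110 − 21·89
1 = −21·2839 + 542·110
1 = 542·14305 − 2731·2839
Hence 2839⁻¹ ≡ -2731 ≡ 11574 (mod 14305).

11574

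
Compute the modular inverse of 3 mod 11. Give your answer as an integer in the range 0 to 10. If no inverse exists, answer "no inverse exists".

gcd(11, 3) by repeated division:
11 = 3*3 + 2
3 = 1*2 + 1
2 = 2*1 + 0
gcd = 1, so the inverse exists. Back-substitute:
1 = 3 − 2
1 = −11 + 4·3
So 3·4 ≡ 1 (mod 11).

4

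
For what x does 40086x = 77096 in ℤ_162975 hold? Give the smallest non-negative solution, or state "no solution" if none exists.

no solution

gcd(40086, 162975):
162975 = 4·40086 + 2631
40086 = 15·2631 + 621
2631 = 4·621 + 147
621 = 4·147 + 33
147 = 4·33 + 15
33 = 2·15 + 3
15 = 5·3 + 0
gcd = 3, but 3 ∤ 77096, so the congruence has no solution.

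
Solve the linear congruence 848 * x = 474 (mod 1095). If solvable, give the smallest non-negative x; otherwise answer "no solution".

468

First find gcd(848, 1095):
1095 = 1×848 + 247
848 = 3×247 + 107
247 = 2×107 + 33
107 = 3×33 + 8
33 = 4×8 + 1
8 = 8×1 + 0
gcd = 1, so a unique solution mod 1095 exists.
Back-substitute for the Bézout coefficients:
1 = 33 − 4·8
1 = −4·107 + 13·33
1 = 13·247 − 30·107
1 = −30·848 + 103·247
1 = 103·1095 − 133·848
So 848·(-133) ≡ 1 (mod 1095), giving 848⁻¹ ≡ 962.
x ≡ 848⁻¹·474 ≡ 962·474 ≡ 468 (mod 1095).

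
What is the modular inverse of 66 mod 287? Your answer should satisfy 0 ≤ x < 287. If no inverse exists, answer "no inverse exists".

gcd(287, 66) by repeated division:
287 = 4×66 + 23
66 = 2×23 + 20
23 = 1×20 + 3
20 = 6×3 + 2
3 = 1×2 + 1
2 = 2×1 + 0
The gcd is 1. Working backward:
1 = 3 − 2
1 = −20 + 7·3
1 = 7·23 − 8·20
1 = −8·66 + 23·23
1 = 23·287 − 100·66
So 66·(-100) ≡ 1 (mod 287), and -100 ≡ 187 (mod 287).

187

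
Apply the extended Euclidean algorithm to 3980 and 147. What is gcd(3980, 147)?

Apply Euclid's algorithm to 3980 and 147:
3980 = 27*147 + 11
147 = 13*11 + 4
11 = 2*4 + 3
4 = 1*3 + 1
3 = 3*1 + 0
gcd(3980, 147) = 1.
Working backward:
1 = 4 − 3
1 = −11 + 3·4
1 = 3·147 − 40·11
1 = −40·3980 + 1083·147
So 1 = (-40)·3980 + (1083)·147.

1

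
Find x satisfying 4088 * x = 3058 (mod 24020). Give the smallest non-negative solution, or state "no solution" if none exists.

gcd(4088, 24020):
24020 = 5·4088 + 3580
4088 = 1·3580 + 508
3580 = 7·508 + 24
508 = 21·24 + 4
24 = 6·4 + 0
gcd = 4, but 4 ∤ 3058, so the congruence has no solution.

no solution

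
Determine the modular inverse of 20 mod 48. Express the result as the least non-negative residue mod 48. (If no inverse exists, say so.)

Euclidean algorithm on 48, 20:
48 = 2·20 + 8
20 = 2·8 + 4
8 = 2·4 + 0
Since gcd = 4 > 1, 20 is not a unit mod 48.

no inverse exists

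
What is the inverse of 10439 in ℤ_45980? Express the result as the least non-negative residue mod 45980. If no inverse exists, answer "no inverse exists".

no inverse exists

Euclidean algorithm on 45980, 10439:
45980 = 4*10439 + 4224
10439 = 2*4224 + 1991
4224 = 2*1991 + 242
1991 = 8*242 + 55
242 = 4*55 + 22
55 = 2*22 + 11
22 = 2*11 + 0
gcd(10439, 45980) = 11 ≠ 1, so 10439 has no multiplicative inverse modulo 45980.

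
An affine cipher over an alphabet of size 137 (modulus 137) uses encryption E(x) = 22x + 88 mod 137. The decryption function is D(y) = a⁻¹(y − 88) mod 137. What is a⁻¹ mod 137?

gcd(137, 22) by repeated division:
137 = 6×22 + 5
22 = 4×5 + 2
5 = 2×2 + 1
2 = 2×1 + 0
The gcd is 1. Working backward:
1 = 5 − 2·2
1 = −2·22 + 9·5
1 = 9·137 − 56·22
Thus 22·(-56) ≡ 1 (mod 137); reducing, -56 mod 137 = 81.

81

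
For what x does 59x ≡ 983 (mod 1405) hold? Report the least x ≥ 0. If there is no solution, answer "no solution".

First find gcd(59, 1405):
1405 = 23*59 + 48
59 = 1*48 + 11
48 = 4*11 + 4
11 = 2*4 + 3
4 = 1*3 + 1
3 = 3*1 + 0
gcd = 1, so a unique solution mod 1405 exists.
Back-substitute for the Bézout coefficients:
1 = 4 − 3
1 = −11 + 3·4
1 = 3·48 − 13·11
1 = −13·59 + 16·48
1 = 16·1405 − 381·59
So 59·(-381) ≡ 1 (mod 1405), giving 59⁻¹ ≡ 1024.
x ≡ 59⁻¹·983 ≡ 1024·983 ≡ 612 (mod 1405).

612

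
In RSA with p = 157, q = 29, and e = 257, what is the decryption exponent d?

φ(n) = (p−1)(q−1) = 156·28 = 4368.
Need d with 257·d ≡ 1 (mod 4368). Apply the extended Euclidean algorithm:
4368 = 16·257 + 256
257 = 1·256 + 1
256 = 256·1 + 0
Back-substitute:
1 = 257 − 256
1 = −4368 + 17·257
So 257·17 ≡ 1 (mod 4368), hence d = 17.

17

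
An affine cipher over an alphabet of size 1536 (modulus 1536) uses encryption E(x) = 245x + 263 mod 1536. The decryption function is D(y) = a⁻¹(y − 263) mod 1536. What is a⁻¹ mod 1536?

1373

Apply the Euclidean algorithm to 1536 and 245:
1536 = 6×245 + 66
245 = 3×66 + 47
66 = 1×47 + 19
47 = 2×19 + 9
19 = 2×9 + 1
9 = 9×1 + 0
The gcd is 1. Working backward:
1 = 19 − 2·9
1 = −2·47 + 5·19
1 = 5·66 − 7·47
1 = −7·245 + 26·66
1 = 26·1536 − 163·245
Thus 245·(-163) ≡ 1 (mod 1536); reducing, -163 mod 1536 = 1373.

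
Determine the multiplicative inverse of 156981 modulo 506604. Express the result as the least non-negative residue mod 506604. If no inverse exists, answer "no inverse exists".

Euclidean algorithm on 506604, 156981:
506604 = 3×156981 + 35661
156981 = 4×35661 + 14337
35661 = 2×14337 + 6987
14337 = 2×6987 + 363
6987 = 19×363 + 90
363 = 4×90 + 3
90 = 30×3 + 0
gcd(156981, 506604) = 3 ≠ 1, so 156981 has no multiplicative inverse modulo 506604.

no inverse exists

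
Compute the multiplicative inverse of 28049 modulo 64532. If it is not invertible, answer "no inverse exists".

54501

gcd(64532, 28049) by repeated division:
64532 = 2*28049 + 8434
28049 = 3*8434 + 2747
8434 = 3*2747 + 193
2747 = 14*193 + 45
193 = 4*45 + 13
45 = 3*13 + 6
13 = 2*6 + 1
6 = 6*1 + 0
The gcd is 1. Working backward:
1 = 13 − 2·6
1 = −2·45 + 7·13
1 = 7·193 − 30·45
1 = −30·2747 + 427·193
1 = 427·8434 − 1311·2747
1 = −1311·28049 + 4360·8434
1 = 4360·64532 − 10031·28049
So 28049·(-10031) ≡ 1 (mod 64532), and -10031 ≡ 54501 (mod 64532).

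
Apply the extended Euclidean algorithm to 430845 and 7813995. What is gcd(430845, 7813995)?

Apply Euclid's algorithm to 7813995 and 430845:
7813995 = 18*430845 + 58785
430845 = 7*58785 + 19350
58785 = 3*19350 + 735
19350 = 26*735 + 240
735 = 3*240 + 15
240 = 16*15 + 0
gcd(430845, 7813995) = 15.
Back-substituting:
15 = 735 − 3·240
15 = −3·19350 + 79·735
15 = 79·58785 − 240·19350
15 = −240·430845 + 1759·58785
15 = 1759·7813995 − 31902·430845
So 15 = (1759)·7813995 + (-31902)·430845.

15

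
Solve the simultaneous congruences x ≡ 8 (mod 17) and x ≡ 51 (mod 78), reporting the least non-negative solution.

909

Write x = 8 + 17·k. Then 17·k ≡ 51 − 8 ≡ 43 (mod 78).
Need 17⁻¹ mod 78. Extended Euclid on (78, 17):
78 = 4·17 + 10
17 = 1·10 + 7
10 = 1·7 + 3
7 = 2·3 + 1
3 = 3·1 + 0
Back-substitute:
1 = 7 − 2·3
1 = −2·10 + 3·7
1 = 3·17 − 5·10
1 = −5·78 + 23·17
17⁻¹ ≡ 23 (mod 78), so k ≡ 23·43 ≡ 53 (mod 78).
x = 8 + 17·53 = 909.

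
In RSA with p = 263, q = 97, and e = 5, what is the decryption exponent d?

10061

φ(n) = (p−1)(q−1) = 262·96 = 25152.
Need d with 5·d ≡ 1 (mod 25152). Apply the extended Euclidean algorithm:
25152 = 5030*5 + 2
5 = 2*2 + 1
2 = 2*1 + 0
Back-substitute:
1 = 5 − 2·2
1 = −2·25152 + 10061·5
So 5·10061 ≡ 1 (mod 25152), hence d = 10061.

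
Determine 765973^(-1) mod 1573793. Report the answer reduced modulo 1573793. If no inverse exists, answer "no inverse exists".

no inverse exists

Compute gcd(765973, 1573793):
1573793 = 2×765973 + 41847
765973 = 18×41847 + 12727
41847 = 3×12727 + 3666
12727 = 3×3666 + 1729
3666 = 2×1729 + 208
1729 = 8×208 + 65
208 = 3×65 + 13
65 = 5×13 + 0
gcd(765973, 1573793) = 13 ≠ 1, so 765973 has no multiplicative inverse modulo 1573793.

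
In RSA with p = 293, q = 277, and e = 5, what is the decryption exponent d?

φ(n) = (p−1)(q−1) = 292·276 = 80592.
Need d with 5·d ≡ 1 (mod 80592). Apply the extended Euclidean algorithm:
80592 = 16118×5 + 2
5 = 2×2 + 1
2 = 2×1 + 0
Back-substitute:
1 = 5 − 2·2
1 = −2·80592 + 32237·5
So 5·32237 ≡ 1 (mod 80592), hence d = 32237.

32237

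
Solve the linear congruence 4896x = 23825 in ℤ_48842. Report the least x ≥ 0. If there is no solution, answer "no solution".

gcd(4896, 48842):
48842 = 9*4896 + 4778
4896 = 1*4778 + 118
4778 = 40*118 + 58
118 = 2*58 + 2
58 = 29*2 + 0
gcd = 2, but 2 ∤ 23825, so the congruence has no solution.

no solution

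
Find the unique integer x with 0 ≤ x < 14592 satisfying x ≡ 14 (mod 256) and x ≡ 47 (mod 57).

Write x = 14 + 256·k. Then 256·k ≡ 47 − 14 ≡ 33 (mod 57).
Need 256⁻¹ mod 57. Extended Euclid on (57, 28):
57 = 2·28 + 1
28 = 28·1 + 0
Back-substitute:
1 = 57 − 2·28
256⁻¹ ≡ 55 (mod 57), so k ≡ 55·33 ≡ 48 (mod 57).
x = 14 + 256·48 = 12302.

12302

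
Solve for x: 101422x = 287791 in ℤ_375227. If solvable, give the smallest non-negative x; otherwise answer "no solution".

First find gcd(101422, 375227):
375227 = 3×101422 + 70961
101422 = 1×70961 + 30461
70961 = 2×30461 + 10039
30461 = 3×10039 + 344
10039 = 29×344 + 63
344 = 5×63 + 29
63 = 2×29 + 5
29 = 5×5 + 4
5 = 1×4 + 1
4 = 4×1 + 0
gcd = 1, so a unique solution mod 375227 exists.
Back-substitute for the Bézout coefficients:
1 = 5 − 4
1 = −29 + 6·5
1 = 6·63 − 13·29
1 = −13·344 + 71·63
1 = 71·10039 − 2072·344
1 = −2072·30461 + 6287·10039
1 = 6287·70961 − 14646·30461
1 = −14646·101422 + 20933·70961
1 = 20933·375227 − 77445·101422
So 101422·(-77445) ≡ 1 (mod 375227), giving 101422⁻¹ ≡ 297782.
x ≡ 101422⁻¹·287791 ≡ 297782·287791 ≡ 134578 (mod 375227).

134578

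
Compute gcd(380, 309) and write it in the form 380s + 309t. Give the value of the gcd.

Repeated division:
380 = 1·309 + 71
309 = 4·71 + 25
71 = 2·25 + 21
25 = 1·21 + 4
21 = 5·4 + 1
4 = 4·1 + 0
gcd(380, 309) = 1.
Working backward:
1 = 21 − 5·4
1 = −5·25 + 6·21
1 = 6·71 − 17·25
1 = −17·309 + 74·71
1 = 74·380 − 91·309
So 1 = (74)·380 + (-91)·309.

1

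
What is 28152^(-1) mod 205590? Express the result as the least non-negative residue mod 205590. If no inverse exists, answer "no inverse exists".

no inverse exists

Compute gcd(28152, 205590):
205590 = 7·28152 + 8526
28152 = 3·8526 + 2574
8526 = 3·2574 + 804
2574 = 3·804 + 162
804 = 4·162 + 156
162 = 1·156 + 6
156 = 26·6 + 0
The gcd is 6, not 1, hence no inverse exists.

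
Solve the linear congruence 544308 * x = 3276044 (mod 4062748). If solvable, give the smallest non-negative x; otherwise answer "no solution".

First find gcd(544308, 4062748):
4062748 = 7×544308 + 252592
544308 = 2×252592 + 39124
252592 = 6×39124 + 17848
39124 = 2×17848 + 3428
17848 = 5×3428 + 708
3428 = 4×708 + 596
708 = 1×596 + 112
596 = 5×112 + 36
112 = 3×36 + 4
36 = 9×4 + 0
gcd = 4 and 4 | 3276044, so solutions exist. Divide through by 4: 136077x ≡ 819011 (mod 1015687).
Now find 136077⁻¹ mod 1015687:
1015687 = 7×136077 + 63148
136077 = 2×63148 + 9781
63148 = 6×9781 + 4462
9781 = 2×4462 + 857
4462 = 5×857 + 177
857 = 4×177 + 149
177 = 1×149 + 28
149 = 5×28 + 9
28 = 3×9 + 1
9 = 9×1 + 0
Back-substitute:
1 = 28 − 3·9
1 = −3·149 + 16·28
1 = 16·177 − 19·149
1 = −19·857 + 92·177
1 = 92·4462 − 479·857
1 = −479·9781 + 1050·4462
1 = 1050·63148 − 6779·9781
1 = −6779·136077 + 14608·63148
1 = 14608·1015687 − 109035·136077
So 136077·(-109035) ≡ 1 (mod 1015687), i.e. 136077⁻¹ ≡ 906652.
Then x ≡ 906652·819011 ≡ 368029 (mod 1015687); the smallest non-negative solution is x = 368029.

368029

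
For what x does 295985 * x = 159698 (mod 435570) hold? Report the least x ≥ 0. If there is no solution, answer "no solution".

gcd(295985, 435570):
435570 = 1×295985 + 139585
295985 = 2×139585 + 16815
139585 = 8×16815 + 5065
16815 = 3×5065 + 1620
5065 = 3×1620 + 205
1620 = 7×205 + 185
205 = 1×185 + 20
185 = 9×20 + 5
20 = 4×5 + 0
gcd = 5, but 5 ∤ 159698, so the congruence has no solution.

no solution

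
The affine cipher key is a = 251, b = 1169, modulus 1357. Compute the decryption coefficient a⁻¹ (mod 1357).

Extended Euclidean algorithm:
1357 = 5×251 + 102
251 = 2×102 + 47
102 = 2×47 + 8
47 = 5×8 + 7
8 = 1×7 + 1
7 = 7×1 + 0
Since gcd(251, 1357) = 1, back-substitute to write 1 as a combination:
1 = 8 − 7
1 = −47 + 6·8
1 = 6·102 − 13·47
1 = −13·251 + 32·102
1 = 32·1357 − 173·251
Hence 251⁻¹ ≡ -173 ≡ 1184 (mod 1357).

1184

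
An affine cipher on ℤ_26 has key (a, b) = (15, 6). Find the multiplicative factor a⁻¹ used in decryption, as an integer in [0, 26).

7

Extended Euclidean algorithm:
26 = 1*15 + 11
15 = 1*11 + 4
11 = 2*4 + 3
4 = 1*3 + 1
3 = 3*1 + 0
gcd = 1, so the inverse exists. Back-substitute:
1 = 4 − 3
1 = −11 + 3·4
1 = 3·15 − 4·11
1 = −4·26 + 7·15
So 15·7 ≡ 1 (mod 26).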